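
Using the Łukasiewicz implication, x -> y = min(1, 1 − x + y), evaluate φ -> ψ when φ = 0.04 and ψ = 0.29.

φ -> ψ = min(1, 1 − 0.04 + 0.29) = min(1, 1.25) = 1.00
For comparison, the Gödel implication (1 if x ≤ y else y) would give 1.00.

1.00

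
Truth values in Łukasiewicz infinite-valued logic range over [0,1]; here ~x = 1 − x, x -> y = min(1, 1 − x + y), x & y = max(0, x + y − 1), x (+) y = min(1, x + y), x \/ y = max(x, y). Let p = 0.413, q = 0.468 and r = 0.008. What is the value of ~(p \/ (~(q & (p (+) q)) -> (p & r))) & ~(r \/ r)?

p (+) q = min(1, 0.413 + 0.468) = min(1, 0.881) = 0.881
q & (p (+) q) = max(0, 0.468 + 0.881 − 1) = max(0, 0.349) = 0.349
~(q & (p (+) q)) = 1 − 0.349 = 0.651
p & r = max(0, 0.413 + 0.008 − 1) = max(0, -0.579) = 0.000
~(q & (p (+) q)) -> (p & r) = min(1, 1 − 0.651 + 0.000) = min(1, 0.349) = 0.349
p \/ (~(q & (p (+) q)) -> (p & r)) = max(0.413, 0.349) = 0.413
~(p \/ (~(q & (p (+) q)) -> (p & r))) = 1 − 0.413 = 0.587
r \/ r = max(0.008, 0.008) = 0.008
~(r \/ r) = 1 − 0.008 = 0.992
~(p \/ (~(q & (p (+) q)) -> (p & r))) & ~(r \/ r) = max(0, 0.587 + 0.992 − 1) = max(0, 0.579) = 0.579

0.579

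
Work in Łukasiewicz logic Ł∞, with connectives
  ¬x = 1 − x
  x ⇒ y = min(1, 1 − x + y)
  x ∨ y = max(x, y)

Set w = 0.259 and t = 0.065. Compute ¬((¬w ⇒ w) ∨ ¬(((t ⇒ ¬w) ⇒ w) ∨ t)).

0.259

¬w = 1 − 0.259 = 0.741
¬w ⇒ w = min(1, 1 − 0.741 + 0.259) = min(1, 0.518) = 0.518
t ⇒ ¬w = min(1, 1 − 0.065 + 0.741) = min(1, 1.676) = 1.000
(t ⇒ ¬w) ⇒ w = min(1, 1 − 1.000 + 0.259) = min(1, 0.259) = 0.259
((t ⇒ ¬w) ⇒ w) ∨ t = max(0.259, 0.065) = 0.259
¬(((t ⇒ ¬w) ⇒ w) ∨ t) = 1 − 0.259 = 0.741
(¬w ⇒ w) ∨ ¬(((t ⇒ ¬w) ⇒ w) ∨ t) = max(0.518, 0.741) = 0.741
¬((¬w ⇒ w) ∨ ¬(((t ⇒ ¬w) ⇒ w) ∨ t)) = 1 − 0.741 = 0.259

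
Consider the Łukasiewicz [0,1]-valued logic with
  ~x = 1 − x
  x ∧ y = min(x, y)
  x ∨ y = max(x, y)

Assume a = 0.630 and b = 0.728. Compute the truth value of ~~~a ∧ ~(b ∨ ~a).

~a = 1 − 0.630 = 0.370
~~a = 1 − 0.370 = 0.630
~~~a = 1 − 0.630 = 0.370
b ∨ ~a = max(0.728, 0.370) = 0.728
~(b ∨ ~a) = 1 − 0.728 = 0.272
~~~a ∧ ~(b ∨ ~a) = min(0.370, 0.272) = 0.272

0.272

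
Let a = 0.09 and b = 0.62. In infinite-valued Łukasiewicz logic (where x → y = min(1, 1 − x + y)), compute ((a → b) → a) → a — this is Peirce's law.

a → b = min(1, 1 − 0.09 + 0.62) = min(1, 1.53) = 1.00
(a → b) → a = min(1, 1 − 1.00 + 0.09) = min(1, 0.09) = 0.09
((a → b) → a) → a = min(1, 1 − 0.09 + 0.09) = min(1, 1.00) = 1.00

1.00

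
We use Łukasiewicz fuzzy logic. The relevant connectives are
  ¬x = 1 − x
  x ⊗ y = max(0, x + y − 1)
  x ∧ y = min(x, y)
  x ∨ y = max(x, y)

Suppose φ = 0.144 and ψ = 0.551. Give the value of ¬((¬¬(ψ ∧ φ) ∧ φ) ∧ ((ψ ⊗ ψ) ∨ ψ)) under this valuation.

ψ ∧ φ = min(0.551, 0.144) = 0.144
¬(ψ ∧ φ) = 1 − 0.144 = 0.856
¬¬(ψ ∧ φ) = 1 − 0.856 = 0.144
¬¬(ψ ∧ φ) ∧ φ = min(0.144, 0.144) = 0.144
ψ ⊗ ψ = max(0, 0.551 + 0.551 − 1) = max(0, 0.102) = 0.102
(ψ ⊗ ψ) ∨ ψ = max(0.102, 0.551) = 0.551
(¬¬(ψ ∧ φ) ∧ φ) ∧ ((ψ ⊗ ψ) ∨ ψ) = min(0.144, 0.551) = 0.144
¬((¬¬(ψ ∧ φ) ∧ φ) ∧ ((ψ ⊗ ψ) ∨ ψ)) = 1 − 0.144 = 0.856

0.856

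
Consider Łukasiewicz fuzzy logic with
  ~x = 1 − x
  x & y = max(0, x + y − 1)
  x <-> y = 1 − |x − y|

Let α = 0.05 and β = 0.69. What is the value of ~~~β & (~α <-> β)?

0.05

~β = 1 − 0.69 = 0.31
~~β = 1 − 0.31 = 0.69
~~~β = 1 − 0.69 = 0.31
~α = 1 − 0.05 = 0.95
~α <-> β = 1 − |0.95 − 0.69| = 1 − 0.26 = 0.74
~~~β & (~α <-> β) = max(0, 0.31 + 0.74 − 1) = max(0, 0.05) = 0.05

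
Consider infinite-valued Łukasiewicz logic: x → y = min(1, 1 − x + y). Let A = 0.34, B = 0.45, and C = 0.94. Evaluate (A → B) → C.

0.94

A → B = min(1, 1 − 0.34 + 0.45) = min(1, 1.11) = 1.00
(A → B) → C = min(1, 1 − 1.00 + 0.94) = min(1, 0.94) = 0.94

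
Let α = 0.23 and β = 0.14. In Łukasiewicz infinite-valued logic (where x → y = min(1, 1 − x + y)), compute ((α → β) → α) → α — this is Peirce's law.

α → β = min(1, 1 − 0.23 + 0.14) = min(1, 0.91) = 0.91
(α → β) → α = min(1, 1 − 0.91 + 0.23) = min(1, 0.32) = 0.32
((α → β) → α) → α = min(1, 1 − 0.32 + 0.23) = min(1, 0.91) = 0.91
(The value 0.91 < 1 shows this instance is not satisfied; not a Ł∞-tautology in general.)

0.91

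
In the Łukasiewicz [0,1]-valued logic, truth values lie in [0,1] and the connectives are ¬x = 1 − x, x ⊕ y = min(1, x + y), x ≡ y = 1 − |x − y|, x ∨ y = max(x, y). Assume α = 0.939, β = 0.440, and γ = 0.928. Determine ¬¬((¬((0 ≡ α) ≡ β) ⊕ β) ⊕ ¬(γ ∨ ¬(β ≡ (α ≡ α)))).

0 ≡ α = 1 − |0.000 − 0.939| = 1 − 0.939 = 0.061
(0 ≡ α) ≡ β = 1 − |0.061 − 0.440| = 1 − 0.379 = 0.621
¬((0 ≡ α) ≡ β) = 1 − 0.621 = 0.379
¬((0 ≡ α) ≡ β) ⊕ β = min(1, 0.379 + 0.440) = min(1, 0.819) = 0.819
α ≡ α = 1 − |0.939 − 0.939| = 1 − 0.000 = 1.000
β ≡ (α ≡ α) = 1 − |0.440 − 1.000| = 1 − 0.560 = 0.440
¬(β ≡ (α ≡ α)) = 1 − 0.440 = 0.560
γ ∨ ¬(β ≡ (α ≡ α)) = max(0.928, 0.560) = 0.928
¬(γ ∨ ¬(β ≡ (α ≡ α))) = 1 − 0.928 = 0.072
(¬((0 ≡ α) ≡ β) ⊕ β) ⊕ ¬(γ ∨ ¬(β ≡ (α ≡ α))) = min(1, 0.819 + 0.072) = min(1, 0.891) = 0.891
¬((¬((0 ≡ α) ≡ β) ⊕ β) ⊕ ¬(γ ∨ ¬(β ≡ (α ≡ α)))) = 1 − 0.891 = 0.109
¬¬((¬((0 ≡ α) ≡ β) ⊕ β) ⊕ ¬(γ ∨ ¬(β ≡ (α ≡ α)))) = 1 − 0.109 = 0.891

0.891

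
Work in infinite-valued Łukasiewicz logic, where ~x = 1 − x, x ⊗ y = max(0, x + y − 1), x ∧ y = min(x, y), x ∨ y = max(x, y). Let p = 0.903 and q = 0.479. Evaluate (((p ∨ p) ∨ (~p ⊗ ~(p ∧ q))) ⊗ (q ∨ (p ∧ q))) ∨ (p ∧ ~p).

0.382

p ∨ p = max(0.903, 0.903) = 0.903
~p = 1 − 0.903 = 0.097
p ∧ q = min(0.903, 0.479) = 0.479
~(p ∧ q) = 1 − 0.479 = 0.521
~p ⊗ ~(p ∧ q) = max(0, 0.097 + 0.521 − 1) = max(0, -0.382) = 0.000
(p ∨ p) ∨ (~p ⊗ ~(p ∧ q)) = max(0.903, 0.000) = 0.903
q ∨ (p ∧ q) = max(0.479, 0.479) = 0.479
((p ∨ p) ∨ (~p ⊗ ~(p ∧ q))) ⊗ (q ∨ (p ∧ q)) = max(0, 0.903 + 0.479 − 1) = max(0, 0.382) = 0.382
p ∧ ~p = min(0.903, 0.097) = 0.097
(((p ∨ p) ∨ (~p ⊗ ~(p ∧ q))) ⊗ (q ∨ (p ∧ q))) ∨ (p ∧ ~p) = max(0.382, 0.097) = 0.382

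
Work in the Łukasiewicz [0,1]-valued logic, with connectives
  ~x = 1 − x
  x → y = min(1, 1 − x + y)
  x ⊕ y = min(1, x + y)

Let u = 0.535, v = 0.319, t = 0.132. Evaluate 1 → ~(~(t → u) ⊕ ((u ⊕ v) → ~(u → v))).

0.638

t → u = min(1, 1 − 0.132 + 0.535) = min(1, 1.403) = 1.000
~(t → u) = 1 − 1.000 = 0.000
u ⊕ v = min(1, 0.535 + 0.319) = min(1, 0.854) = 0.854
u → v = min(1, 1 − 0.535 + 0.319) = min(1, 0.784) = 0.784
~(u → v) = 1 − 0.784 = 0.216
(u ⊕ v) → ~(u → v) = min(1, 1 − 0.854 + 0.216) = min(1, 0.362) = 0.362
~(t → u) ⊕ ((u ⊕ v) → ~(u → v)) = min(1, 0.000 + 0.362) = min(1, 0.362) = 0.362
~(~(t → u) ⊕ ((u ⊕ v) → ~(u → v))) = 1 − 0.362 = 0.638
1 → ~(~(t → u) ⊕ ((u ⊕ v) → ~(u → v))) = min(1, 1 − 1.000 + 0.638) = min(1, 0.638) = 0.638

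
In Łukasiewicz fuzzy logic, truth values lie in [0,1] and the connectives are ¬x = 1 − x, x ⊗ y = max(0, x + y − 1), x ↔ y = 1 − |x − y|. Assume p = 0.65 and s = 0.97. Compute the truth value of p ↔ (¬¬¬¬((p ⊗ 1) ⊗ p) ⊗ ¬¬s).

p ⊗ 1 = max(0, 0.65 + 1.00 − 1) = max(0, 0.65) = 0.65
(p ⊗ 1) ⊗ p = max(0, 0.65 + 0.65 − 1) = max(0, 0.30) = 0.30
¬((p ⊗ 1) ⊗ p) = 1 − 0.30 = 0.70
¬¬((p ⊗ 1) ⊗ p) = 1 − 0.70 = 0.30
¬¬¬((p ⊗ 1) ⊗ p) = 1 − 0.30 = 0.70
¬¬¬¬((p ⊗ 1) ⊗ p) = 1 − 0.70 = 0.30
¬s = 1 − 0.97 = 0.03
¬¬s = 1 − 0.03 = 0.97
¬¬¬¬((p ⊗ 1) ⊗ p) ⊗ ¬¬s = max(0, 0.30 + 0.97 − 1) = max(0, 0.27) = 0.27
p ↔ (¬¬¬¬((p ⊗ 1) ⊗ p) ⊗ ¬¬s) = 1 − |0.65 − 0.27| = 1 − 0.38 = 0.62

0.62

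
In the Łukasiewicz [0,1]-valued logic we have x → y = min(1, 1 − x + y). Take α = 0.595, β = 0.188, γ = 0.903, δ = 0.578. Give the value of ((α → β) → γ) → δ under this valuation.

α → β = min(1, 1 − 0.595 + 0.188) = min(1, 0.593) = 0.593
(α → β) → γ = min(1, 1 − 0.593 + 0.903) = min(1, 1.310) = 1.000
((α → β) → γ) → δ = min(1, 1 − 1.000 + 0.578) = min(1, 0.578) = 0.578

0.578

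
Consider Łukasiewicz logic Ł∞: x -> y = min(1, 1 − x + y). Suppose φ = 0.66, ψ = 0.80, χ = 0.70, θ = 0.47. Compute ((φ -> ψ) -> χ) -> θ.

0.77

φ -> ψ = min(1, 1 − 0.66 + 0.80) = min(1, 1.14) = 1.00
(φ -> ψ) -> χ = min(1, 1 − 1.00 + 0.70) = min(1, 0.70) = 0.70
((φ -> ψ) -> χ) -> θ = min(1, 1 − 0.70 + 0.47) = min(1, 0.77) = 0.77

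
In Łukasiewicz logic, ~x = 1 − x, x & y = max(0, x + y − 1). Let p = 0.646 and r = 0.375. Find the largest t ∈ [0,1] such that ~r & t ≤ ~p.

0.729

~r = 1 − 0.375 = 0.625
So the left factor is ~r = 0.625.
~p = 1 − 0.646 = 0.354
So the right-hand bound is ~p = 0.354.
The residuum of the Łukasiewicz t-norm gives the supremum: min(1, 1 − 0.625 + 0.354).
1 − 0.625 + 0.354 = 0.729, so t = min(1, 0.729) = 0.729.
Check: 0.625 & 0.729 = max(0, 0.354) = 0.354 ≤ 0.354.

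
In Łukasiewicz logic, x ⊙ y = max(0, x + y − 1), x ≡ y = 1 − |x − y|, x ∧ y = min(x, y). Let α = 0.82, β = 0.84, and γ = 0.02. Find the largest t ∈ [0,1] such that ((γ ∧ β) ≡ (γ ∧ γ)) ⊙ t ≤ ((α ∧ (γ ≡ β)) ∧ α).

γ ∧ β = min(0.02, 0.84) = 0.02
γ ∧ γ = min(0.02, 0.02) = 0.02
(γ ∧ β) ≡ (γ ∧ γ) = 1 − |0.02 − 0.02| = 1 − 0.00 = 1.00
So the left factor is (γ ∧ β) ≡ (γ ∧ γ) = 1.00.
γ ≡ β = 1 − |0.02 − 0.84| = 1 − 0.82 = 0.18
α ∧ (γ ≡ β) = min(0.82, 0.18) = 0.18
(α ∧ (γ ≡ β)) ∧ α = min(0.18, 0.82) = 0.18
So the right-hand bound is (α ∧ (γ ≡ β)) ∧ α = 0.18.
The residuum of the Łukasiewicz t-norm gives the supremum: min(1, 1 − 1.00 + 0.18).
1 − 1.00 + 0.18 = 0.18, so t = min(1, 0.18) = 0.18.
Check: 1.00 ⊙ 0.18 = max(0, 0.18) = 0.18 ≤ 0.18.

0.18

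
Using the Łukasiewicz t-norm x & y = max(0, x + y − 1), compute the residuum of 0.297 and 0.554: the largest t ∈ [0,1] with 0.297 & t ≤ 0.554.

1.000

The residuum of the Łukasiewicz t-norm gives the supremum: min(1, 1 − 0.297 + 0.554).
1 − 0.297 + 0.554 = 1.257, so t = min(1, 1.257) = 1.000.
Check: 0.297 & 1.000 = max(0, 0.297) = 0.297 ≤ 0.554.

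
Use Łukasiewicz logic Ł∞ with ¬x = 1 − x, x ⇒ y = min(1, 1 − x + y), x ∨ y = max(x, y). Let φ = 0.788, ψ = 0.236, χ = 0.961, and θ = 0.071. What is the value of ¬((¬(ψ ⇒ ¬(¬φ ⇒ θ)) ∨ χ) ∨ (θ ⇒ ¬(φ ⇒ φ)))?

¬φ = 1 − 0.788 = 0.212
¬φ ⇒ θ = min(1, 1 − 0.212 + 0.071) = min(1, 0.859) = 0.859
¬(¬φ ⇒ θ) = 1 − 0.859 = 0.141
ψ ⇒ ¬(¬φ ⇒ θ) = min(1, 1 − 0.236 + 0.141) = min(1, 0.905) = 0.905
¬(ψ ⇒ ¬(¬φ ⇒ θ)) = 1 − 0.905 = 0.095
¬(ψ ⇒ ¬(¬φ ⇒ θ)) ∨ χ = max(0.095, 0.961) = 0.961
φ ⇒ φ = min(1, 1 − 0.788 + 0.788) = min(1, 1.000) = 1.000
¬(φ ⇒ φ) = 1 − 1.000 = 0.000
θ ⇒ ¬(φ ⇒ φ) = min(1, 1 − 0.071 + 0.000) = min(1, 0.929) = 0.929
(¬(ψ ⇒ ¬(¬φ ⇒ θ)) ∨ χ) ∨ (θ ⇒ ¬(φ ⇒ φ)) = max(0.961, 0.929) = 0.961
¬((¬(ψ ⇒ ¬(¬φ ⇒ θ)) ∨ χ) ∨ (θ ⇒ ¬(φ ⇒ φ))) = 1 − 0.961 = 0.039

0.039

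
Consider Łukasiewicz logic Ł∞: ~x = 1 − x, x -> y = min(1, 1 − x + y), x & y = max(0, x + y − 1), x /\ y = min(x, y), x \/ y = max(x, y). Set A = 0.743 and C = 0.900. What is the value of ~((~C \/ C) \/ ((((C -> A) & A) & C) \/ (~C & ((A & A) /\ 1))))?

0.100

~C = 1 − 0.900 = 0.100
~C \/ C = max(0.100, 0.900) = 0.900
C -> A = min(1, 1 − 0.900 + 0.743) = min(1, 0.843) = 0.843
(C -> A) & A = max(0, 0.843 + 0.743 − 1) = max(0, 0.586) = 0.586
((C -> A) & A) & C = max(0, 0.586 + 0.900 − 1) = max(0, 0.486) = 0.486
A & A = max(0, 0.743 + 0.743 − 1) = max(0, 0.486) = 0.486
(A & A) /\ 1 = min(0.486, 1.000) = 0.486
~C & ((A & A) /\ 1) = max(0, 0.100 + 0.486 − 1) = max(0, -0.414) = 0.000
(((C -> A) & A) & C) \/ (~C & ((A & A) /\ 1)) = max(0.486, 0.000) = 0.486
(~C \/ C) \/ ((((C -> A) & A) & C) \/ (~C & ((A & A) /\ 1))) = max(0.900, 0.486) = 0.900
~((~C \/ C) \/ ((((C -> A) & A) & C) \/ (~C & ((A & A) /\ 1)))) = 1 − 0.900 = 0.100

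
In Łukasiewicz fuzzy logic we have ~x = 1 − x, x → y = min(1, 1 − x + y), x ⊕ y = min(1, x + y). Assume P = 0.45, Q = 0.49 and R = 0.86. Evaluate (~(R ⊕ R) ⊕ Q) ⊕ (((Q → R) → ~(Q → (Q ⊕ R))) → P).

1.00

R ⊕ R = min(1, 0.86 + 0.86) = min(1, 1.72) = 1.00
~(R ⊕ R) = 1 − 1.00 = 0.00
~(R ⊕ R) ⊕ Q = min(1, 0.00 + 0.49) = min(1, 0.49) = 0.49
Q → R = min(1, 1 − 0.49 + 0.86) = min(1, 1.37) = 1.00
Q ⊕ R = min(1, 0.49 + 0.86) = min(1, 1.35) = 1.00
Q → (Q ⊕ R) = min(1, 1 − 0.49 + 1.00) = min(1, 1.51) = 1.00
~(Q → (Q ⊕ R)) = 1 − 1.00 = 0.00
(Q → R) → ~(Q → (Q ⊕ R)) = min(1, 1 − 1.00 + 0.00) = min(1, 0.00) = 0.00
((Q → R) → ~(Q → (Q ⊕ R))) → P = min(1, 1 − 0.00 + 0.45) = min(1, 1.45) = 1.00
(~(R ⊕ R) ⊕ Q) ⊕ (((Q → R) → ~(Q → (Q ⊕ R))) → P) = min(1, 0.49 + 1.00) = min(1, 1.49) = 1.00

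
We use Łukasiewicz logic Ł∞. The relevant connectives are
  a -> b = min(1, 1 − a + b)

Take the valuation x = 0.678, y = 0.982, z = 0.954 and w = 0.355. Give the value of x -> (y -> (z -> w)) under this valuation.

0.741

z -> w = min(1, 1 − 0.954 + 0.355) = min(1, 0.401) = 0.401
y -> (z -> w) = min(1, 1 − 0.982 + 0.401) = min(1, 0.419) = 0.419
x -> (y -> (z -> w)) = min(1, 1 − 0.678 + 0.419) = min(1, 0.741) = 0.741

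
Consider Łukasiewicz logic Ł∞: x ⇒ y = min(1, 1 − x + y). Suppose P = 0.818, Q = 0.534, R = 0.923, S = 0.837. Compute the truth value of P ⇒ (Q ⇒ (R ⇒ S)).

1.000

R ⇒ S = min(1, 1 − 0.923 + 0.837) = min(1, 0.914) = 0.914
Q ⇒ (R ⇒ S) = min(1, 1 − 0.534 + 0.914) = min(1, 1.380) = 1.000
P ⇒ (Q ⇒ (R ⇒ S)) = min(1, 1 − 0.818 + 1.000) = min(1, 1.182) = 1.000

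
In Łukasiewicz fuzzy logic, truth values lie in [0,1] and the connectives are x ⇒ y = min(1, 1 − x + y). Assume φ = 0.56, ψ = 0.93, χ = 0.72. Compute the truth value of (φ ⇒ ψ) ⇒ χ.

0.72

φ ⇒ ψ = min(1, 1 − 0.56 + 0.93) = min(1, 1.37) = 1.00
(φ ⇒ ψ) ⇒ χ = min(1, 1 − 1.00 + 0.72) = min(1, 0.72) = 0.72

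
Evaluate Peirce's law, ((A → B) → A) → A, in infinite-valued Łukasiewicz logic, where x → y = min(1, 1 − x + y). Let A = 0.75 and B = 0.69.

A → B = min(1, 1 − 0.75 + 0.69) = min(1, 0.94) = 0.94
(A → B) → A = min(1, 1 − 0.94 + 0.75) = min(1, 0.81) = 0.81
((A → B) → A) → A = min(1, 1 − 0.81 + 0.75) = min(1, 0.94) = 0.94
(The value 0.94 < 1 shows this instance is not satisfied; not a Ł∞-tautology in general.)

0.94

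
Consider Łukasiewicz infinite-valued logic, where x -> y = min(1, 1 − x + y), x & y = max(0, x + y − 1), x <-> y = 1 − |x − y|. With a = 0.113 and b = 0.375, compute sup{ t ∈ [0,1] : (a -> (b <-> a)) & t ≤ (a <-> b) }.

0.738

b <-> a = 1 − |0.375 − 0.113| = 1 − 0.262 = 0.738
a -> (b <-> a) = min(1, 1 − 0.113 + 0.738) = min(1, 1.625) = 1.000
So the left factor is a -> (b <-> a) = 1.000.
a <-> b = 1 − |0.113 − 0.375| = 1 − 0.262 = 0.738
So the right-hand bound is a <-> b = 0.738.
The residuum of the Łukasiewicz t-norm gives the supremum: min(1, 1 − 1.000 + 0.738).
1 − 1.000 + 0.738 = 0.738, so t = min(1, 0.738) = 0.738.
Check: 1.000 & 0.738 = max(0, 0.738) = 0.738 ≤ 0.738.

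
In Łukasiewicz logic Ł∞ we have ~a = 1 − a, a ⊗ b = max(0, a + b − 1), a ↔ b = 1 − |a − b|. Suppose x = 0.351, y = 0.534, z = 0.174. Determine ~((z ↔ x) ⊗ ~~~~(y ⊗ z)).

z ↔ x = 1 − |0.174 − 0.351| = 1 − 0.177 = 0.823
y ⊗ z = max(0, 0.534 + 0.174 − 1) = max(0, -0.292) = 0.000
~(y ⊗ z) = 1 − 0.000 = 1.000
~~(y ⊗ z) = 1 − 1.000 = 0.000
~~~(y ⊗ z) = 1 − 0.000 = 1.000
~~~~(y ⊗ z) = 1 − 1.000 = 0.000
(z ↔ x) ⊗ ~~~~(y ⊗ z) = max(0, 0.823 + 0.000 − 1) = max(0, -0.177) = 0.000
~((z ↔ x) ⊗ ~~~~(y ⊗ z)) = 1 − 0.000 = 1.000

1.000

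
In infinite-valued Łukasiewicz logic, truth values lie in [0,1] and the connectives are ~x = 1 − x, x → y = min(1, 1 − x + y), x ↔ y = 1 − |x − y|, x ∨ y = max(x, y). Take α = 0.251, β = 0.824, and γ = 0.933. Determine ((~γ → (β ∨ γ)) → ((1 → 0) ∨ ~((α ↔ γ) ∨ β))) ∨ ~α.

~γ = 1 − 0.933 = 0.067
β ∨ γ = max(0.824, 0.933) = 0.933
~γ → (β ∨ γ) = min(1, 1 − 0.067 + 0.933) = min(1, 1.866) = 1.000
1 → 0 = min(1, 1 − 1.000 + 0.000) = min(1, 0.000) = 0.000
α ↔ γ = 1 − |0.251 − 0.933| = 1 − 0.682 = 0.318
(α ↔ γ) ∨ β = max(0.318, 0.824) = 0.824
~((α ↔ γ) ∨ β) = 1 − 0.824 = 0.176
(1 → 0) ∨ ~((α ↔ γ) ∨ β) = max(0.000, 0.176) = 0.176
(~γ → (β ∨ γ)) → ((1 → 0) ∨ ~((α ↔ γ) ∨ β)) = min(1, 1 − 1.000 + 0.176) = min(1, 0.176) = 0.176
~α = 1 − 0.251 = 0.749
((~γ → (β ∨ γ)) → ((1 → 0) ∨ ~((α ↔ γ) ∨ β))) ∨ ~α = max(0.176, 0.749) = 0.749

0.749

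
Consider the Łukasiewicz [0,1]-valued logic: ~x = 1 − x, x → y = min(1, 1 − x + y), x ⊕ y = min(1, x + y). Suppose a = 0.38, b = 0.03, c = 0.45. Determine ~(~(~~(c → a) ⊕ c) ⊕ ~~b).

c → a = min(1, 1 − 0.45 + 0.38) = min(1, 0.93) = 0.93
~(c → a) = 1 − 0.93 = 0.07
~~(c → a) = 1 − 0.07 = 0.93
~~(c → a) ⊕ c = min(1, 0.93 + 0.45) = min(1, 1.38) = 1.00
~(~~(c → a) ⊕ c) = 1 − 1.00 = 0.00
~b = 1 − 0.03 = 0.97
~~b = 1 − 0.97 = 0.03
~(~~(c → a) ⊕ c) ⊕ ~~b = min(1, 0.00 + 0.03) = min(1, 0.03) = 0.03
~(~(~~(c → a) ⊕ c) ⊕ ~~b) = 1 − 0.03 = 0.97

0.97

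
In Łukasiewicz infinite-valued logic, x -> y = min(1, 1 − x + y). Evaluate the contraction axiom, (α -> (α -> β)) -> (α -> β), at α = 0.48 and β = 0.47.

α -> β = min(1, 1 − 0.48 + 0.47) = min(1, 0.99) = 0.99
α -> (α -> β) = min(1, 1 − 0.48 + 0.99) = min(1, 1.51) = 1.00
(α -> (α -> β)) -> (α -> β) = min(1, 1 − 1.00 + 0.99) = min(1, 0.99) = 0.99
(The value 0.99 < 1 shows this instance is not satisfied; fails in Ł∞ (the t-norm is not idempotent).)

0.99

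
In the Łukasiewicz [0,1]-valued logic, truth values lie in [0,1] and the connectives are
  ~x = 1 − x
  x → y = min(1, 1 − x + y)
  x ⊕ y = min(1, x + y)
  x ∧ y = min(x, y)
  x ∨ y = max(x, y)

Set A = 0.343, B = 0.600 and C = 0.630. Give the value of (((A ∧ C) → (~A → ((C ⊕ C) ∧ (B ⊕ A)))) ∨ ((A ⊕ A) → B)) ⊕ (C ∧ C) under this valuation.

A ∧ C = min(0.343, 0.630) = 0.343
~A = 1 − 0.343 = 0.657
C ⊕ C = min(1, 0.630 + 0.630) = min(1, 1.260) = 1.000
B ⊕ A = min(1, 0.600 + 0.343) = min(1, 0.943) = 0.943
(C ⊕ C) ∧ (B ⊕ A) = min(1.000, 0.943) = 0.943
~A → ((C ⊕ C) ∧ (B ⊕ A)) = min(1, 1 − 0.657 + 0.943) = min(1, 1.286) = 1.000
(A ∧ C) → (~A → ((C ⊕ C) ∧ (B ⊕ A))) = min(1, 1 − 0.343 + 1.000) = min(1, 1.657) = 1.000
A ⊕ A = min(1, 0.343 + 0.343) = min(1, 0.686) = 0.686
(A ⊕ A) → B = min(1, 1 − 0.686 + 0.600) = min(1, 0.914) = 0.914
((A ∧ C) → (~A → ((C ⊕ C) ∧ (B ⊕ A)))) ∨ ((A ⊕ A) → B) = max(1.000, 0.914) = 1.000
C ∧ C = min(0.630, 0.630) = 0.630
(((A ∧ C) → (~A → ((C ⊕ C) ∧ (B ⊕ A)))) ∨ ((A ⊕ A) → B)) ⊕ (C ∧ C) = min(1, 1.000 + 0.630) = min(1, 1.630) = 1.000

1.000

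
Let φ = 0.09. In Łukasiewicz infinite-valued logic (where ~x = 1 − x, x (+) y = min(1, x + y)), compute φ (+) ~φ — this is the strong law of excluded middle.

~φ = 1 − 0.09 = 0.91
φ (+) ~φ = min(1, 0.09 + 0.91) = min(1, 1.00) = 1.00
(As expected: always 1 in Ł∞ since a ⊕ (1−a) = 1.)

1.00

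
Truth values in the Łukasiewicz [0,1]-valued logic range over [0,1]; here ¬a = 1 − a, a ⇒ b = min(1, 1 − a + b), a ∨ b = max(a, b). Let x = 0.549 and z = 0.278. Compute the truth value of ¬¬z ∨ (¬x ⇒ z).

¬z = 1 − 0.278 = 0.722
¬¬z = 1 − 0.722 = 0.278
¬x = 1 − 0.549 = 0.451
¬x ⇒ z = min(1, 1 − 0.451 + 0.278) = min(1, 0.827) = 0.827
¬¬z ∨ (¬x ⇒ z) = max(0.278, 0.827) = 0.827

0.827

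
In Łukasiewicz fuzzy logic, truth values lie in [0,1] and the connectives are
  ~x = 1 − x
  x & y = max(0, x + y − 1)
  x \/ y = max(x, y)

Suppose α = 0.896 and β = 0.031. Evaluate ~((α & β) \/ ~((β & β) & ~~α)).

α & β = max(0, 0.896 + 0.031 − 1) = max(0, -0.073) = 0.000
β & β = max(0, 0.031 + 0.031 − 1) = max(0, -0.938) = 0.000
~α = 1 − 0.896 = 0.104
~~α = 1 − 0.104 = 0.896
(β & β) & ~~α = max(0, 0.000 + 0.896 − 1) = max(0, -0.104) = 0.000
~((β & β) & ~~α) = 1 − 0.000 = 1.000
(α & β) \/ ~((β & β) & ~~α) = max(0.000, 1.000) = 1.000
~((α & β) \/ ~((β & β) & ~~α)) = 1 − 1.000 = 0.000

0.000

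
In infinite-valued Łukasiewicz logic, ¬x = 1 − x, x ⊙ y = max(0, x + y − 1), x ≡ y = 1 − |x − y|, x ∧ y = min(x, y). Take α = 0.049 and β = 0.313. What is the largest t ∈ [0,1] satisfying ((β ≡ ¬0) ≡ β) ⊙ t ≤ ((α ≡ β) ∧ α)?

¬0 = 1 − 0.000 = 1.000
β ≡ ¬0 = 1 − |0.313 − 1.000| = 1 − 0.687 = 0.313
(β ≡ ¬0) ≡ β = 1 − |0.313 − 0.313| = 1 − 0.000 = 1.000
So the left factor is (β ≡ ¬0) ≡ β = 1.000.
α ≡ β = 1 − |0.049 − 0.313| = 1 − 0.264 = 0.736
(α ≡ β) ∧ α = min(0.736, 0.049) = 0.049
So the right-hand bound is (α ≡ β) ∧ α = 0.049.
The residuum of the Łukasiewicz t-norm gives the supremum: min(1, 1 − 1.000 + 0.049).
1 − 1.000 + 0.049 = 0.049, so t = min(1, 0.049) = 0.049.
Check: 1.000 ⊙ 0.049 = max(0, 0.049) = 0.049 ≤ 0.049.

0.049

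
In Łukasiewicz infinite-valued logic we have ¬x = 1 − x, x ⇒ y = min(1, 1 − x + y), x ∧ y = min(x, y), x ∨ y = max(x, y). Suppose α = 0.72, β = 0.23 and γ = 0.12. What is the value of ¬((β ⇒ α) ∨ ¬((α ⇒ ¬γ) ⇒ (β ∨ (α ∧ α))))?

0.00

β ⇒ α = min(1, 1 − 0.23 + 0.72) = min(1, 1.49) = 1.00
¬γ = 1 − 0.12 = 0.88
α ⇒ ¬γ = min(1, 1 − 0.72 + 0.88) = min(1, 1.16) = 1.00
α ∧ α = min(0.72, 0.72) = 0.72
β ∨ (α ∧ α) = max(0.23, 0.72) = 0.72
(α ⇒ ¬γ) ⇒ (β ∨ (α ∧ α)) = min(1, 1 − 1.00 + 0.72) = min(1, 0.72) = 0.72
¬((α ⇒ ¬γ) ⇒ (β ∨ (α ∧ α))) = 1 − 0.72 = 0.28
(β ⇒ α) ∨ ¬((α ⇒ ¬γ) ⇒ (β ∨ (α ∧ α))) = max(1.00, 0.28) = 1.00
¬((β ⇒ α) ∨ ¬((α ⇒ ¬γ) ⇒ (β ∨ (α ∧ α)))) = 1 − 1.00 = 0.00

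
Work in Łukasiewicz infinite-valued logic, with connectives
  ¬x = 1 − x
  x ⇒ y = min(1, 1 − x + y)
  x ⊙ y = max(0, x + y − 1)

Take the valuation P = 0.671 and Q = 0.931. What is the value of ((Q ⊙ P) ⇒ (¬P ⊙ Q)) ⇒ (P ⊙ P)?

0.684

Q ⊙ P = max(0, 0.931 + 0.671 − 1) = max(0, 0.602) = 0.602
¬P = 1 − 0.671 = 0.329
¬P ⊙ Q = max(0, 0.329 + 0.931 − 1) = max(0, 0.260) = 0.260
(Q ⊙ P) ⇒ (¬P ⊙ Q) = min(1, 1 − 0.602 + 0.260) = min(1, 0.658) = 0.658
P ⊙ P = max(0, 0.671 + 0.671 − 1) = max(0, 0.342) = 0.342
((Q ⊙ P) ⇒ (¬P ⊙ Q)) ⇒ (P ⊙ P) = min(1, 1 − 0.658 + 0.342) = min(1, 0.684) = 0.684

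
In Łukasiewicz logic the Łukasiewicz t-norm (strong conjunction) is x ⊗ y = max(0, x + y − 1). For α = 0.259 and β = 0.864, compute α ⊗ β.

0.123

α ⊗ β = max(0, 0.259 + 0.864 − 1) = max(0, 0.123) = 0.123
For comparison, the Gödel (minimum) t-norm min(x, y) would give 0.259.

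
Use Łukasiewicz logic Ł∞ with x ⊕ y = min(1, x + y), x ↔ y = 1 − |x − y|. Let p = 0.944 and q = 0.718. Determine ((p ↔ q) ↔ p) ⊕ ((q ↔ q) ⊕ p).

p ↔ q = 1 − |0.944 − 0.718| = 1 − 0.226 = 0.774
(p ↔ q) ↔ p = 1 − |0.774 − 0.944| = 1 − 0.170 = 0.830
q ↔ q = 1 − |0.718 − 0.718| = 1 − 0.000 = 1.000
(q ↔ q) ⊕ p = min(1, 1.000 + 0.944) = min(1, 1.944) = 1.000
((p ↔ q) ↔ p) ⊕ ((q ↔ q) ⊕ p) = min(1, 0.830 + 1.000) = min(1, 1.830) = 1.000

1.000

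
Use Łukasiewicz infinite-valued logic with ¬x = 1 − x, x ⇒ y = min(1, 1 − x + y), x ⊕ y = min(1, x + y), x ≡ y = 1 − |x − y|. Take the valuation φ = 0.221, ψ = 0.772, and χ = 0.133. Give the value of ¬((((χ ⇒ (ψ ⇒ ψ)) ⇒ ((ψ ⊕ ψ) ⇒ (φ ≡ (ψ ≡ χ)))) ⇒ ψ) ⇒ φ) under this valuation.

ψ ⇒ ψ = min(1, 1 − 0.772 + 0.772) = min(1, 1.000) = 1.000
χ ⇒ (ψ ⇒ ψ) = min(1, 1 − 0.133 + 1.000) = min(1, 1.867) = 1.000
ψ ⊕ ψ = min(1, 0.772 + 0.772) = min(1, 1.544) = 1.000
ψ ≡ χ = 1 − |0.772 − 0.133| = 1 − 0.639 = 0.361
φ ≡ (ψ ≡ χ) = 1 − |0.221 − 0.361| = 1 − 0.140 = 0.860
(ψ ⊕ ψ) ⇒ (φ ≡ (ψ ≡ χ)) = min(1, 1 − 1.000 + 0.860) = min(1, 0.860) = 0.860
(χ ⇒ (ψ ⇒ ψ)) ⇒ ((ψ ⊕ ψ) ⇒ (φ ≡ (ψ ≡ χ))) = min(1, 1 − 1.000 + 0.860) = min(1, 0.860) = 0.860
((χ ⇒ (ψ ⇒ ψ)) ⇒ ((ψ ⊕ ψ) ⇒ (φ ≡ (ψ ≡ χ)))) ⇒ ψ = min(1, 1 − 0.860 + 0.772) = min(1, 0.912) = 0.912
(((χ ⇒ (ψ ⇒ ψ)) ⇒ ((ψ ⊕ ψ) ⇒ (φ ≡ (ψ ≡ χ)))) ⇒ ψ) ⇒ φ = min(1, 1 − 0.912 + 0.221) = min(1, 0.309) = 0.309
¬((((χ ⇒ (ψ ⇒ ψ)) ⇒ ((ψ ⊕ ψ) ⇒ (φ ≡ (ψ ≡ χ)))) ⇒ ψ) ⇒ φ) = 1 − 0.309 = 0.691

0.691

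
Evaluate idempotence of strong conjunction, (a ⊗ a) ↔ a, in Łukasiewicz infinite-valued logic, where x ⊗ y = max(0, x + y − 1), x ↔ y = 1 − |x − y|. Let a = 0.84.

0.84

a ⊗ a = max(0, 0.84 + 0.84 − 1) = max(0, 0.68) = 0.68
(a ⊗ a) ↔ a = 1 − |0.68 − 0.84| = 1 − 0.16 = 0.84
(The value 0.84 < 1 shows this instance is not satisfied; fails in Ł∞ since a ⊗ a = max(0, 2a−1) ≠ a in general.)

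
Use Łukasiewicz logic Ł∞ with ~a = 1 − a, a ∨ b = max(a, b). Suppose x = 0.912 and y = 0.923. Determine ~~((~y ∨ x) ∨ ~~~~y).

0.923

~y = 1 − 0.923 = 0.077
~y ∨ x = max(0.077, 0.912) = 0.912
~~y = 1 − 0.077 = 0.923
~~~y = 1 − 0.923 = 0.077
~~~~y = 1 − 0.077 = 0.923
(~y ∨ x) ∨ ~~~~y = max(0.912, 0.923) = 0.923
~((~y ∨ x) ∨ ~~~~y) = 1 − 0.923 = 0.077
~~((~y ∨ x) ∨ ~~~~y) = 1 − 0.077 = 0.923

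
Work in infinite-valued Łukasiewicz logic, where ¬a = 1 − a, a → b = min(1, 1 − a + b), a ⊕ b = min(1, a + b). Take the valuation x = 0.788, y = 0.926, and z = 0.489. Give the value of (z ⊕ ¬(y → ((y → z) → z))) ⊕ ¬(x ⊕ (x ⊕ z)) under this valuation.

0.489

y → z = min(1, 1 − 0.926 + 0.489) = min(1, 0.563) = 0.563
(y → z) → z = min(1, 1 − 0.563 + 0.489) = min(1, 0.926) = 0.926
y → ((y → z) → z) = min(1, 1 − 0.926 + 0.926) = min(1, 1.000) = 1.000
¬(y → ((y → z) → z)) = 1 − 1.000 = 0.000
z ⊕ ¬(y → ((y → z) → z)) = min(1, 0.489 + 0.000) = min(1, 0.489) = 0.489
x ⊕ z = min(1, 0.788 + 0.489) = min(1, 1.277) = 1.000
x ⊕ (x ⊕ z) = min(1, 0.788 + 1.000) = min(1, 1.788) = 1.000
¬(x ⊕ (x ⊕ z)) = 1 − 1.000 = 0.000
(z ⊕ ¬(y → ((y → z) → z))) ⊕ ¬(x ⊕ (x ⊕ z)) = min(1, 0.489 + 0.000) = min(1, 0.489) = 0.489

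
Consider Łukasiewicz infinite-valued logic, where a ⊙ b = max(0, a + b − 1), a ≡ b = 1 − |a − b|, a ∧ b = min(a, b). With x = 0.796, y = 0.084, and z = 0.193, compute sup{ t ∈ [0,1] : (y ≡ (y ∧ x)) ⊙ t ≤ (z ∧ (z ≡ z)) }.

y ∧ x = min(0.084, 0.796) = 0.084
y ≡ (y ∧ x) = 1 − |0.084 − 0.084| = 1 − 0.000 = 1.000
So the left factor is y ≡ (y ∧ x) = 1.000.
z ≡ z = 1 − |0.193 − 0.193| = 1 − 0.000 = 1.000
z ∧ (z ≡ z) = min(0.193, 1.000) = 0.193
So the right-hand bound is z ∧ (z ≡ z) = 0.193.
The residuum of the Łukasiewicz t-norm gives the supremum: min(1, 1 − 1.000 + 0.193).
1 − 1.000 + 0.193 = 0.193, so t = min(1, 0.193) = 0.193.
Check: 1.000 ⊙ 0.193 = max(0, 0.193) = 0.193 ≤ 0.193.

0.193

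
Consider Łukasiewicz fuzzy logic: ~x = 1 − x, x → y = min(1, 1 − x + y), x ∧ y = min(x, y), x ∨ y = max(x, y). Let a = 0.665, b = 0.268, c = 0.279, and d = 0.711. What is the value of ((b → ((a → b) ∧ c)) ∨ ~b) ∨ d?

a → b = min(1, 1 − 0.665 + 0.268) = min(1, 0.603) = 0.603
(a → b) ∧ c = min(0.603, 0.279) = 0.279
b → ((a → b) ∧ c) = min(1, 1 − 0.268 + 0.279) = min(1, 1.011) = 1.000
~b = 1 − 0.268 = 0.732
(b → ((a → b) ∧ c)) ∨ ~b = max(1.000, 0.732) = 1.000
((b → ((a → b) ∧ c)) ∨ ~b) ∨ d = max(1.000, 0.711) = 1.000

1.000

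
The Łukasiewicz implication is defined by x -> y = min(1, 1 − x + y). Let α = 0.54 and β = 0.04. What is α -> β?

α -> β = min(1, 1 − 0.54 + 0.04) = min(1, 0.50) = 0.50
For comparison, the Gödel implication (1 if x ≤ y else y) would give 0.04.

0.50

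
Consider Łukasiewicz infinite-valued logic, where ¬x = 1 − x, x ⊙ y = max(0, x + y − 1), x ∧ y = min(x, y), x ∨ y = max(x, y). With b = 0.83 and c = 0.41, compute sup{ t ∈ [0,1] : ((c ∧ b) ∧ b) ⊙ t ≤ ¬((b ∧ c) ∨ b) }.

c ∧ b = min(0.41, 0.83) = 0.41
(c ∧ b) ∧ b = min(0.41, 0.83) = 0.41
So the left factor is (c ∧ b) ∧ b = 0.41.
b ∧ c = min(0.83, 0.41) = 0.41
(b ∧ c) ∨ b = max(0.41, 0.83) = 0.83
¬((b ∧ c) ∨ b) = 1 − 0.83 = 0.17
So the right-hand bound is ¬((b ∧ c) ∨ b) = 0.17.
The residuum of the Łukasiewicz t-norm gives the supremum: min(1, 1 − 0.41 + 0.17).
1 − 0.41 + 0.17 = 0.76, so t = min(1, 0.76) = 0.76.
Check: 0.41 ⊙ 0.76 = max(0, 0.17) = 0.17 ≤ 0.17.

0.76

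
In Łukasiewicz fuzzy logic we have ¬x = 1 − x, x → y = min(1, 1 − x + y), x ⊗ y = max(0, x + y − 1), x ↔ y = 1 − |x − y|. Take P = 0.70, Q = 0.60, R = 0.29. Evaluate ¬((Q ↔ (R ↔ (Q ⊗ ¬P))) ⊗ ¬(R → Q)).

1.00

¬P = 1 − 0.70 = 0.30
Q ⊗ ¬P = max(0, 0.60 + 0.30 − 1) = max(0, -0.10) = 0.00
R ↔ (Q ⊗ ¬P) = 1 − |0.29 − 0.00| = 1 − 0.29 = 0.71
Q ↔ (R ↔ (Q ⊗ ¬P)) = 1 − |0.60 − 0.71| = 1 − 0.11 = 0.89
R → Q = min(1, 1 − 0.29 + 0.60) = min(1, 1.31) = 1.00
¬(R → Q) = 1 − 1.00 = 0.00
(Q ↔ (R ↔ (Q ⊗ ¬P))) ⊗ ¬(R → Q) = max(0, 0.89 + 0.00 − 1) = max(0, -0.11) = 0.00
¬((Q ↔ (R ↔ (Q ⊗ ¬P))) ⊗ ¬(R → Q)) = 1 − 0.00 = 1.00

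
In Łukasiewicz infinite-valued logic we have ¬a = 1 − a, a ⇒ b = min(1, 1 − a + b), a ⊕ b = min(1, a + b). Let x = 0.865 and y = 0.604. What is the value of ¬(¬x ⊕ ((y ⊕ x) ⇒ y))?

¬x = 1 − 0.865 = 0.135
y ⊕ x = min(1, 0.604 + 0.865) = min(1, 1.469) = 1.000
(y ⊕ x) ⇒ y = min(1, 1 − 1.000 + 0.604) = min(1, 0.604) = 0.604
¬x ⊕ ((y ⊕ x) ⇒ y) = min(1, 0.135 + 0.604) = min(1, 0.739) = 0.739
¬(¬x ⊕ ((y ⊕ x) ⇒ y)) = 1 − 0.739 = 0.261

0.261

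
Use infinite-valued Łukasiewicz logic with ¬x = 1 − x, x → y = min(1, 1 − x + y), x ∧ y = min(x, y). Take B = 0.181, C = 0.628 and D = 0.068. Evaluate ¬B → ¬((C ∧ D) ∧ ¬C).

¬B = 1 − 0.181 = 0.819
C ∧ D = min(0.628, 0.068) = 0.068
¬C = 1 − 0.628 = 0.372
(C ∧ D) ∧ ¬C = min(0.068, 0.372) = 0.068
¬((C ∧ D) ∧ ¬C) = 1 − 0.068 = 0.932
¬B → ¬((C ∧ D) ∧ ¬C) = min(1, 1 − 0.819 + 0.932) = min(1, 1.113) = 1.000

1.000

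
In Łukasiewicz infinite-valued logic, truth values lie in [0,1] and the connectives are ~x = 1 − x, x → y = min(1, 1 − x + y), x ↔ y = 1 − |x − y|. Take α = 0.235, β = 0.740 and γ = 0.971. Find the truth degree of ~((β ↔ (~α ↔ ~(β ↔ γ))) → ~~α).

0.491

~α = 1 − 0.235 = 0.765
β ↔ γ = 1 − |0.740 − 0.971| = 1 − 0.231 = 0.769
~(β ↔ γ) = 1 − 0.769 = 0.231
~α ↔ ~(β ↔ γ) = 1 − |0.765 − 0.231| = 1 − 0.534 = 0.466
β ↔ (~α ↔ ~(β ↔ γ)) = 1 − |0.740 − 0.466| = 1 − 0.274 = 0.726
~~α = 1 − 0.765 = 0.235
(β ↔ (~α ↔ ~(β ↔ γ))) → ~~α = min(1, 1 − 0.726 + 0.235) = min(1, 0.509) = 0.509
~((β ↔ (~α ↔ ~(β ↔ γ))) → ~~α) = 1 − 0.509 = 0.491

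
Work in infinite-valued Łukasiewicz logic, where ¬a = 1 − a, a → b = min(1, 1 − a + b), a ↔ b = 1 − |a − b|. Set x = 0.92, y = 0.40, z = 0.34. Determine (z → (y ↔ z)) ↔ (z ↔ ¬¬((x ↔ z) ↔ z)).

0.42

y ↔ z = 1 − |0.40 − 0.34| = 1 − 0.06 = 0.94
z → (y ↔ z) = min(1, 1 − 0.34 + 0.94) = min(1, 1.60) = 1.00
x ↔ z = 1 − |0.92 − 0.34| = 1 − 0.58 = 0.42
(x ↔ z) ↔ z = 1 − |0.42 − 0.34| = 1 − 0.08 = 0.92
¬((x ↔ z) ↔ z) = 1 − 0.92 = 0.08
¬¬((x ↔ z) ↔ z) = 1 − 0.08 = 0.92
z ↔ ¬¬((x ↔ z) ↔ z) = 1 − |0.34 − 0.92| = 1 − 0.58 = 0.42
(z → (y ↔ z)) ↔ (z ↔ ¬¬((x ↔ z) ↔ z)) = 1 − |1.00 − 0.42| = 1 − 0.58 = 0.42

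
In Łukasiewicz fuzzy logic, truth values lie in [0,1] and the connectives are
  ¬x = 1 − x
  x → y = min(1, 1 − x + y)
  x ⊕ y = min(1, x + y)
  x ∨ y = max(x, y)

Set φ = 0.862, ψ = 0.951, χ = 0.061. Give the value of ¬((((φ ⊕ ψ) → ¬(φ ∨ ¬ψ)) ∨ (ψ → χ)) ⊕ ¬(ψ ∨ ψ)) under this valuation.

φ ⊕ ψ = min(1, 0.862 + 0.951) = min(1, 1.813) = 1.000
¬ψ = 1 − 0.951 = 0.049
φ ∨ ¬ψ = max(0.862, 0.049) = 0.862
¬(φ ∨ ¬ψ) = 1 − 0.862 = 0.138
(φ ⊕ ψ) → ¬(φ ∨ ¬ψ) = min(1, 1 − 1.000 + 0.138) = min(1, 0.138) = 0.138
ψ → χ = min(1, 1 − 0.951 + 0.061) = min(1, 0.110) = 0.110
((φ ⊕ ψ) → ¬(φ ∨ ¬ψ)) ∨ (ψ → χ) = max(0.138, 0.110) = 0.138
ψ ∨ ψ = max(0.951, 0.951) = 0.951
¬(ψ ∨ ψ) = 1 − 0.951 = 0.049
(((φ ⊕ ψ) → ¬(φ ∨ ¬ψ)) ∨ (ψ → χ)) ⊕ ¬(ψ ∨ ψ) = min(1, 0.138 + 0.049) = min(1, 0.187) = 0.187
¬((((φ ⊕ ψ) → ¬(φ ∨ ¬ψ)) ∨ (ψ → χ)) ⊕ ¬(ψ ∨ ψ)) = 1 − 0.187 = 0.813

0.813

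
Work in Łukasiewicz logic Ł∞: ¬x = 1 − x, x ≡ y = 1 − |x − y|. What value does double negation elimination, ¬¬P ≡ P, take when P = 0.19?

¬P = 1 − 0.19 = 0.81
¬¬P = 1 − 0.81 = 0.19
¬¬P ≡ P = 1 − |0.19 − 0.19| = 1 − 0.00 = 1.00
(As expected: always 1 in Ł∞ since negation is involutive.)

1.00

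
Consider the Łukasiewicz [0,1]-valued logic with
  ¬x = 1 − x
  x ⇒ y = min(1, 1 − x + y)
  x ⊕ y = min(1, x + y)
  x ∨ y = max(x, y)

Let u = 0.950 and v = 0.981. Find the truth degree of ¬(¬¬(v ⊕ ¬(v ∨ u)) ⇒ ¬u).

0.950

v ∨ u = max(0.981, 0.950) = 0.981
¬(v ∨ u) = 1 − 0.981 = 0.019
v ⊕ ¬(v ∨ u) = min(1, 0.981 + 0.019) = min(1, 1.000) = 1.000
¬(v ⊕ ¬(v ∨ u)) = 1 − 1.000 = 0.000
¬¬(v ⊕ ¬(v ∨ u)) = 1 − 0.000 = 1.000
¬u = 1 − 0.950 = 0.050
¬¬(v ⊕ ¬(v ∨ u)) ⇒ ¬u = min(1, 1 − 1.000 + 0.050) = min(1, 0.050) = 0.050
¬(¬¬(v ⊕ ¬(v ∨ u)) ⇒ ¬u) = 1 − 0.050 = 0.950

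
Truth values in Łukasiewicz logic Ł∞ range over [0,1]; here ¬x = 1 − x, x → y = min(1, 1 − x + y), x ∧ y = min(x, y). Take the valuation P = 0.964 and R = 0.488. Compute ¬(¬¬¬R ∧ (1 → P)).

0.488

¬R = 1 − 0.488 = 0.512
¬¬R = 1 − 0.512 = 0.488
¬¬¬R = 1 − 0.488 = 0.512
1 → P = min(1, 1 − 1.000 + 0.964) = min(1, 0.964) = 0.964
¬¬¬R ∧ (1 → P) = min(0.512, 0.964) = 0.512
¬(¬¬¬R ∧ (1 → P)) = 1 − 0.512 = 0.488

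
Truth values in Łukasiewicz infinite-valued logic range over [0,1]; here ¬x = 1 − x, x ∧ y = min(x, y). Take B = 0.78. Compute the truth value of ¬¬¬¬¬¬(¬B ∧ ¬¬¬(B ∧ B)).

0.22

¬B = 1 − 0.78 = 0.22
B ∧ B = min(0.78, 0.78) = 0.78
¬(B ∧ B) = 1 − 0.78 = 0.22
¬¬(B ∧ B) = 1 − 0.22 = 0.78
¬¬¬(B ∧ B) = 1 − 0.78 = 0.22
¬B ∧ ¬¬¬(B ∧ B) = min(0.22, 0.22) = 0.22
¬(¬B ∧ ¬¬¬(B ∧ B)) = 1 − 0.22 = 0.78
¬¬(¬B ∧ ¬¬¬(B ∧ B)) = 1 − 0.78 = 0.22
¬¬¬(¬B ∧ ¬¬¬(B ∧ B)) = 1 − 0.22 = 0.78
¬¬¬¬(¬B ∧ ¬¬¬(B ∧ B)) = 1 − 0.78 = 0.22
¬¬¬¬¬(¬B ∧ ¬¬¬(B ∧ B)) = 1 − 0.22 = 0.78
¬¬¬¬¬¬(¬B ∧ ¬¬¬(B ∧ B)) = 1 − 0.78 = 0.22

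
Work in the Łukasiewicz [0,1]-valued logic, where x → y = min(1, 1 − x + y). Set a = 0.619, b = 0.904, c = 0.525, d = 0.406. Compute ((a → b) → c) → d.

0.881

a → b = min(1, 1 − 0.619 + 0.904) = min(1, 1.285) = 1.000
(a → b) → c = min(1, 1 − 1.000 + 0.525) = min(1, 0.525) = 0.525
((a → b) → c) → d = min(1, 1 − 0.525 + 0.406) = min(1, 0.881) = 0.881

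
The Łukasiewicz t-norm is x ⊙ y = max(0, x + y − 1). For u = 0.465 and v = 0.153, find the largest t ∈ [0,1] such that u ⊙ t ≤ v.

The residuum of the Łukasiewicz t-norm gives the supremum: min(1, 1 − 0.465 + 0.153).
1 − 0.465 + 0.153 = 0.688, so t = min(1, 0.688) = 0.688.
Check: 0.465 ⊙ 0.688 = max(0, 0.153) = 0.153 ≤ 0.153.

0.688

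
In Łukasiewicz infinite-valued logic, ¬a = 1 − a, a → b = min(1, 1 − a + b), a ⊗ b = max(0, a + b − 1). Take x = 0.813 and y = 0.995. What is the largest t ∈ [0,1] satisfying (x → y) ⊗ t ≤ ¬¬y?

x → y = min(1, 1 − 0.813 + 0.995) = min(1, 1.182) = 1.000
So the left factor is x → y = 1.000.
¬y = 1 − 0.995 = 0.005
¬¬y = 1 − 0.005 = 0.995
So the right-hand bound is ¬¬y = 0.995.
The residuum of the Łukasiewicz t-norm gives the supremum: min(1, 1 − 1.000 + 0.995).
1 − 1.000 + 0.995 = 0.995, so t = min(1, 0.995) = 0.995.
Check: 1.000 ⊗ 0.995 = max(0, 0.995) = 0.995 ≤ 0.995.

0.995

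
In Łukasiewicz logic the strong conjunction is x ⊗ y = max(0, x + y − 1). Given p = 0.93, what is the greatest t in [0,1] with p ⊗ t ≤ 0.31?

0.38

The residuum of the Łukasiewicz t-norm gives the supremum: min(1, 1 − 0.93 + 0.31).
1 − 0.93 + 0.31 = 0.38, so t = min(1, 0.38) = 0.38.
Check: 0.93 ⊗ 0.38 = max(0, 0.31) = 0.31 ≤ 0.31.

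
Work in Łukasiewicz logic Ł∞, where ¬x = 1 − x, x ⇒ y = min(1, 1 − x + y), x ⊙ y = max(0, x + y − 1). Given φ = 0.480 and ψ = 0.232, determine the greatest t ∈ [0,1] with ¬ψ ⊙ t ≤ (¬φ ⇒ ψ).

¬ψ = 1 − 0.232 = 0.768
So the left factor is ¬ψ = 0.768.
¬φ = 1 − 0.480 = 0.520
¬φ ⇒ ψ = min(1, 1 − 0.520 + 0.232) = min(1, 0.712) = 0.712
So the right-hand bound is ¬φ ⇒ ψ = 0.712.
The residuum of the Łukasiewicz t-norm gives the supremum: min(1, 1 − 0.768 + 0.712).
1 − 0.768 + 0.712 = 0.944, so t = min(1, 0.944) = 0.944.
Check: 0.768 ⊙ 0.944 = max(0, 0.712) = 0.712 ≤ 0.712.

0.944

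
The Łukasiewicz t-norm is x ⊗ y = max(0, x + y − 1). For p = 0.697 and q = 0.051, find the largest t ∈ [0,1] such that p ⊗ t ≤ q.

0.354

The residuum of the Łukasiewicz t-norm gives the supremum: min(1, 1 − 0.697 + 0.051).
1 − 0.697 + 0.051 = 0.354, so t = min(1, 0.354) = 0.354.
Check: 0.697 ⊗ 0.354 = max(0, 0.051) = 0.051 ≤ 0.051.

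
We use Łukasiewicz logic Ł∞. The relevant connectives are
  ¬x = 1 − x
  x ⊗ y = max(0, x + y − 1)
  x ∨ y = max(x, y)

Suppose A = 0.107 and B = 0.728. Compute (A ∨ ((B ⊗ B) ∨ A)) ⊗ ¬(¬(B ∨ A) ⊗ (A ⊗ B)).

0.456

B ⊗ B = max(0, 0.728 + 0.728 − 1) = max(0, 0.456) = 0.456
(B ⊗ B) ∨ A = max(0.456, 0.107) = 0.456
A ∨ ((B ⊗ B) ∨ A) = max(0.107, 0.456) = 0.456
B ∨ A = max(0.728, 0.107) = 0.728
¬(B ∨ A) = 1 − 0.728 = 0.272
A ⊗ B = max(0, 0.107 + 0.728 − 1) = max(0, -0.165) = 0.000
¬(B ∨ A) ⊗ (A ⊗ B) = max(0, 0.272 + 0.000 − 1) = max(0, -0.728) = 0.000
¬(¬(B ∨ A) ⊗ (A ⊗ B)) = 1 − 0.000 = 1.000
(A ∨ ((B ⊗ B) ∨ A)) ⊗ ¬(¬(B ∨ A) ⊗ (A ⊗ B)) = max(0, 0.456 + 1.000 − 1) = max(0, 0.456) = 0.456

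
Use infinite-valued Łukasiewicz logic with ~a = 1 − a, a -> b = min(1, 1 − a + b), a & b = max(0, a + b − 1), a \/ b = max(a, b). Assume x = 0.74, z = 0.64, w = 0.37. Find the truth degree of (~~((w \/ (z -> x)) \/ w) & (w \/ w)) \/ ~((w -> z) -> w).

0.63

z -> x = min(1, 1 − 0.64 + 0.74) = min(1, 1.10) = 1.00
w \/ (z -> x) = max(0.37, 1.00) = 1.00
(w \/ (z -> x)) \/ w = max(1.00, 0.37) = 1.00
~((w \/ (z -> x)) \/ w) = 1 − 1.00 = 0.00
~~((w \/ (z -> x)) \/ w) = 1 − 0.00 = 1.00
w \/ w = max(0.37, 0.37) = 0.37
~~((w \/ (z -> x)) \/ w) & (w \/ w) = max(0, 1.00 + 0.37 − 1) = max(0, 0.37) = 0.37
w -> z = min(1, 1 − 0.37 + 0.64) = min(1, 1.27) = 1.00
(w -> z) -> w = min(1, 1 − 1.00 + 0.37) = min(1, 0.37) = 0.37
~((w -> z) -> w) = 1 − 0.37 = 0.63
(~~((w \/ (z -> x)) \/ w) & (w \/ w)) \/ ~((w -> z) -> w) = max(0.37, 0.63) = 0.63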